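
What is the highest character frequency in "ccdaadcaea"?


Input: ccdaadcaea
Character counts:
  'a': 4
  'c': 3
  'd': 2
  'e': 1
Maximum frequency: 4

4


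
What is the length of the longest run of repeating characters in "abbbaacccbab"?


Input: "abbbaacccbab"
Scanning for longest run:
  Position 1 ('b'): new char, reset run to 1
  Position 2 ('b'): continues run of 'b', length=2
  Position 3 ('b'): continues run of 'b', length=3
  Position 4 ('a'): new char, reset run to 1
  Position 5 ('a'): continues run of 'a', length=2
  Position 6 ('c'): new char, reset run to 1
  Position 7 ('c'): continues run of 'c', length=2
  Position 8 ('c'): continues run of 'c', length=3
  Position 9 ('b'): new char, reset run to 1
  Position 10 ('a'): new char, reset run to 1
  Position 11 ('b'): new char, reset run to 1
Longest run: 'b' with length 3

3


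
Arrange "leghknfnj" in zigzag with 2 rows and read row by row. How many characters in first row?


Zigzag "leghknfnj" into 2 rows:
Placing characters:
  'l' => row 0
  'e' => row 1
  'g' => row 0
  'h' => row 1
  'k' => row 0
  'n' => row 1
  'f' => row 0
  'n' => row 1
  'j' => row 0
Rows:
  Row 0: "lgkfj"
  Row 1: "ehnn"
First row length: 5

5


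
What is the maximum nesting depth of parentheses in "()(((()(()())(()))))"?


Input: "()(((()(()())(()))))"
Tracking depth:
  Position 0 '(': depth becomes 1
  Position 1 ')': depth becomes 0
  Position 2 '(': depth becomes 1
  Position 3 '(': depth becomes 2
  Position 4 '(': depth becomes 3
  Position 5 '(': depth becomes 4
  Position 6 ')': depth becomes 3
  Position 7 '(': depth becomes 4
  Position 8 '(': depth becomes 5
  Position 9 ')': depth becomes 4
  Position 10 '(': depth becomes 5
  Position 11 ')': depth becomes 4
  Position 12 ')': depth becomes 3
  Position 13 '(': depth becomes 4
  Position 14 '(': depth becomes 5
  Position 15 ')': depth becomes 4
  Position 16 ')': depth becomes 3
  Position 17 ')': depth becomes 2
  Position 18 ')': depth becomes 1
  Position 19 ')': depth becomes 0
Maximum depth reached: 5

5


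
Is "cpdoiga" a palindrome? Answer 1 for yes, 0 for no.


Input: cpdoiga
Reversed: agiodpc
  Compare pos 0 ('c') with pos 6 ('a'): MISMATCH
  Compare pos 1 ('p') with pos 5 ('g'): MISMATCH
  Compare pos 2 ('d') with pos 4 ('i'): MISMATCH
Result: not a palindrome

0


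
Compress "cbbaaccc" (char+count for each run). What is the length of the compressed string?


Input: cbbaaccc
Runs:
  'c' x 1 => "c1"
  'b' x 2 => "b2"
  'a' x 2 => "a2"
  'c' x 3 => "c3"
Compressed: "c1b2a2c3"
Compressed length: 8

8


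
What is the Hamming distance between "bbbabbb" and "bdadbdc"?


Comparing "bbbabbb" and "bdadbdc" position by position:
  Position 0: 'b' vs 'b' => same
  Position 1: 'b' vs 'd' => differ
  Position 2: 'b' vs 'a' => differ
  Position 3: 'a' vs 'd' => differ
  Position 4: 'b' vs 'b' => same
  Position 5: 'b' vs 'd' => differ
  Position 6: 'b' vs 'c' => differ
Total differences (Hamming distance): 5

5


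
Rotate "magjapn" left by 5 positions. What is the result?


Input: "magjapn", rotate left by 5
First 5 characters: "magja"
Remaining characters: "pn"
Concatenate remaining + first: "pn" + "magja" = "pnmagja"

pnmagja


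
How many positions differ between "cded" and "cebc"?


Comparing "cded" and "cebc" position by position:
  Position 0: 'c' vs 'c' => same
  Position 1: 'd' vs 'e' => DIFFER
  Position 2: 'e' vs 'b' => DIFFER
  Position 3: 'd' vs 'c' => DIFFER
Positions that differ: 3

3


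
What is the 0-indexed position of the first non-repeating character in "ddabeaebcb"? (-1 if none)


Input: ddabeaebcb
Character frequencies:
  'a': 2
  'b': 3
  'c': 1
  'd': 2
  'e': 2
Scanning left to right for freq == 1:
  Position 0 ('d'): freq=2, skip
  Position 1 ('d'): freq=2, skip
  Position 2 ('a'): freq=2, skip
  Position 3 ('b'): freq=3, skip
  Position 4 ('e'): freq=2, skip
  Position 5 ('a'): freq=2, skip
  Position 6 ('e'): freq=2, skip
  Position 7 ('b'): freq=3, skip
  Position 8 ('c'): unique! => answer = 8

8


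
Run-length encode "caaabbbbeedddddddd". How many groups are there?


Input: caaabbbbeedddddddd
Scanning for consecutive runs:
  Group 1: 'c' x 1 (positions 0-0)
  Group 2: 'a' x 3 (positions 1-3)
  Group 3: 'b' x 4 (positions 4-7)
  Group 4: 'e' x 2 (positions 8-9)
  Group 5: 'd' x 8 (positions 10-17)
Total groups: 5

5


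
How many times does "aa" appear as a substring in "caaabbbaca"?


Searching for "aa" in "caaabbbaca"
Scanning each position:
  Position 0: "ca" => no
  Position 1: "aa" => MATCH
  Position 2: "aa" => MATCH
  Position 3: "ab" => no
  Position 4: "bb" => no
  Position 5: "bb" => no
  Position 6: "ba" => no
  Position 7: "ac" => no
  Position 8: "ca" => no
Total occurrences: 2

2


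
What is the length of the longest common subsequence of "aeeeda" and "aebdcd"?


LCS of "aeeeda" and "aebdcd"
DP table:
           a    e    b    d    c    d
      0    0    0    0    0    0    0
  a   0    1    1    1    1    1    1
  e   0    1    2    2    2    2    2
  e   0    1    2    2    2    2    2
  e   0    1    2    2    2    2    2
  d   0    1    2    2    3    3    3
  a   0    1    2    2    3    3    3
LCS length = dp[6][6] = 3

3


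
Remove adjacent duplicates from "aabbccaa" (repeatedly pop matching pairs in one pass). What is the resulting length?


Input: aabbccaa
Stack-based adjacent duplicate removal:
  Read 'a': push. Stack: a
  Read 'a': matches stack top 'a' => pop. Stack: (empty)
  Read 'b': push. Stack: b
  Read 'b': matches stack top 'b' => pop. Stack: (empty)
  Read 'c': push. Stack: c
  Read 'c': matches stack top 'c' => pop. Stack: (empty)
  Read 'a': push. Stack: a
  Read 'a': matches stack top 'a' => pop. Stack: (empty)
Final stack: "" (length 0)

0


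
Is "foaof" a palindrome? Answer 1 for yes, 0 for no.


Input: foaof
Reversed: foaof
  Compare pos 0 ('f') with pos 4 ('f'): match
  Compare pos 1 ('o') with pos 3 ('o'): match
Result: palindrome

1


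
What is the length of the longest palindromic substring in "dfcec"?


Input: "dfcec"
Checking substrings for palindromes:
  [2:5] "cec" (len 3) => palindrome
Longest palindromic substring: "cec" with length 3

3


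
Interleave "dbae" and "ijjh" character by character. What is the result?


Interleaving "dbae" and "ijjh":
  Position 0: 'd' from first, 'i' from second => "di"
  Position 1: 'b' from first, 'j' from second => "bj"
  Position 2: 'a' from first, 'j' from second => "aj"
  Position 3: 'e' from first, 'h' from second => "eh"
Result: dibjajeh

dibjajeh


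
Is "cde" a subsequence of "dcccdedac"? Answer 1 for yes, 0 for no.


Check if "cde" is a subsequence of "dcccdedac"
Greedy scan:
  Position 0 ('d'): no match needed
  Position 1 ('c'): matches sub[0] = 'c'
  Position 2 ('c'): no match needed
  Position 3 ('c'): no match needed
  Position 4 ('d'): matches sub[1] = 'd'
  Position 5 ('e'): matches sub[2] = 'e'
  Position 6 ('d'): no match needed
  Position 7 ('a'): no match needed
  Position 8 ('c'): no match needed
All 3 characters matched => is a subsequence

1


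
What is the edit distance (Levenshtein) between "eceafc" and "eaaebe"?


Computing edit distance: "eceafc" -> "eaaebe"
DP table:
           e    a    a    e    b    e
      0    1    2    3    4    5    6
  e   1    0    1    2    3    4    5
  c   2    1    1    2    3    4    5
  e   3    2    2    2    2    3    4
  a   4    3    2    2    3    3    4
  f   5    4    3    3    3    4    4
  c   6    5    4    4    4    4    5
Edit distance = dp[6][6] = 5

5


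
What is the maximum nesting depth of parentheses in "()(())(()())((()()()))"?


Input: "()(())(()())((()()()))"
Tracking depth:
  Position 0 '(': depth becomes 1
  Position 1 ')': depth becomes 0
  Position 2 '(': depth becomes 1
  Position 3 '(': depth becomes 2
  Position 4 ')': depth becomes 1
  Position 5 ')': depth becomes 0
  Position 6 '(': depth becomes 1
  Position 7 '(': depth becomes 2
  Position 8 ')': depth becomes 1
  Position 9 '(': depth becomes 2
  Position 10 ')': depth becomes 1
  Position 11 ')': depth becomes 0
  Position 12 '(': depth becomes 1
  Position 13 '(': depth becomes 2
  Position 14 '(': depth becomes 3
  Position 15 ')': depth becomes 2
  Position 16 '(': depth becomes 3
  Position 17 ')': depth becomes 2
  Position 18 '(': depth becomes 3
  Position 19 ')': depth becomes 2
  Position 20 ')': depth becomes 1
  Position 21 ')': depth becomes 0
Maximum depth reached: 3

3


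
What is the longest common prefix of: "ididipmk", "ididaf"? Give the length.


Words: ididipmk, ididaf
  Position 0: all 'i' => match
  Position 1: all 'd' => match
  Position 2: all 'i' => match
  Position 3: all 'd' => match
  Position 4: ('i', 'a') => mismatch, stop
LCP = "idid" (length 4)

4


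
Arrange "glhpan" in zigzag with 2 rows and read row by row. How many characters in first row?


Zigzag "glhpan" into 2 rows:
Placing characters:
  'g' => row 0
  'l' => row 1
  'h' => row 0
  'p' => row 1
  'a' => row 0
  'n' => row 1
Rows:
  Row 0: "gha"
  Row 1: "lpn"
First row length: 3

3


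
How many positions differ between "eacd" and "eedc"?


Comparing "eacd" and "eedc" position by position:
  Position 0: 'e' vs 'e' => same
  Position 1: 'a' vs 'e' => DIFFER
  Position 2: 'c' vs 'd' => DIFFER
  Position 3: 'd' vs 'c' => DIFFER
Positions that differ: 3

3


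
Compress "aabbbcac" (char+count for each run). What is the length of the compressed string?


Input: aabbbcac
Runs:
  'a' x 2 => "a2"
  'b' x 3 => "b3"
  'c' x 1 => "c1"
  'a' x 1 => "a1"
  'c' x 1 => "c1"
Compressed: "a2b3c1a1c1"
Compressed length: 10

10


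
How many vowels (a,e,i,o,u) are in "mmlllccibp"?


Input: mmlllccibp
Checking each character:
  'm' at position 0: consonant
  'm' at position 1: consonant
  'l' at position 2: consonant
  'l' at position 3: consonant
  'l' at position 4: consonant
  'c' at position 5: consonant
  'c' at position 6: consonant
  'i' at position 7: vowel (running total: 1)
  'b' at position 8: consonant
  'p' at position 9: consonant
Total vowels: 1

1


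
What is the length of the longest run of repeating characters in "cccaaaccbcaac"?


Input: "cccaaaccbcaac"
Scanning for longest run:
  Position 1 ('c'): continues run of 'c', length=2
  Position 2 ('c'): continues run of 'c', length=3
  Position 3 ('a'): new char, reset run to 1
  Position 4 ('a'): continues run of 'a', length=2
  Position 5 ('a'): continues run of 'a', length=3
  Position 6 ('c'): new char, reset run to 1
  Position 7 ('c'): continues run of 'c', length=2
  Position 8 ('b'): new char, reset run to 1
  Position 9 ('c'): new char, reset run to 1
  Position 10 ('a'): new char, reset run to 1
  Position 11 ('a'): continues run of 'a', length=2
  Position 12 ('c'): new char, reset run to 1
Longest run: 'c' with length 3

3


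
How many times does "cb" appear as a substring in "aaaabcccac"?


Searching for "cb" in "aaaabcccac"
Scanning each position:
  Position 0: "aa" => no
  Position 1: "aa" => no
  Position 2: "aa" => no
  Position 3: "ab" => no
  Position 4: "bc" => no
  Position 5: "cc" => no
  Position 6: "cc" => no
  Position 7: "ca" => no
  Position 8: "ac" => no
Total occurrences: 0

0


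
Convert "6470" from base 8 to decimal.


Input: "6470" in base 8
Positional expansion:
  Digit '6' (value 6) x 8^3 = 3072
  Digit '4' (value 4) x 8^2 = 256
  Digit '7' (value 7) x 8^1 = 56
  Digit '0' (value 0) x 8^0 = 0
Sum = 3384

3384


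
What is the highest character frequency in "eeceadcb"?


Input: eeceadcb
Character counts:
  'a': 1
  'b': 1
  'c': 2
  'd': 1
  'e': 3
Maximum frequency: 3

3


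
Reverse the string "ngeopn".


Input: ngeopn
Reading characters right to left:
  Position 5: 'n'
  Position 4: 'p'
  Position 3: 'o'
  Position 2: 'e'
  Position 1: 'g'
  Position 0: 'n'
Reversed: npoegn

npoegn


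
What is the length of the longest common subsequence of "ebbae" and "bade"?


LCS of "ebbae" and "bade"
DP table:
           b    a    d    e
      0    0    0    0    0
  e   0    0    0    0    1
  b   0    1    1    1    1
  b   0    1    1    1    1
  a   0    1    2    2    2
  e   0    1    2    2    3
LCS length = dp[5][4] = 3

3


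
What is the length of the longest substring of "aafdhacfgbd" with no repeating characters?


Input: "aafdhacfgbd"
Sliding window (track last position of each char):
  Position 0 ('a'): window [0,0] length 1 -- new best
  Position 1 ('a'): repeat (last at 0), move window start to 1
  Position 1 ('a'): window [1,1] length 1
  Position 2 ('f'): window [1,2] length 2 -- new best
  Position 3 ('d'): window [1,3] length 3 -- new best
  Position 4 ('h'): window [1,4] length 4 -- new best
  Position 5 ('a'): repeat (last at 1), move window start to 2
  Position 5 ('a'): window [2,5] length 4
  Position 6 ('c'): window [2,6] length 5 -- new best
  Position 7 ('f'): repeat (last at 2), move window start to 3
  Position 7 ('f'): window [3,7] length 5
  Position 8 ('g'): window [3,8] length 6 -- new best
  Position 9 ('b'): window [3,9] length 7 -- new best
  Position 10 ('d'): repeat (last at 3), move window start to 4
  Position 10 ('d'): window [4,10] length 7
Longest substring with no repeats: "dhacfgb" with length 7

7


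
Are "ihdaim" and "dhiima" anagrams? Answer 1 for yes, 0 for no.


Strings: "ihdaim", "dhiima"
Sorted first:  adhiim
Sorted second: adhiim
Sorted forms match => anagrams

1


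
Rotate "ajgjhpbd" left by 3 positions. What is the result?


Input: "ajgjhpbd", rotate left by 3
First 3 characters: "ajg"
Remaining characters: "jhpbd"
Concatenate remaining + first: "jhpbd" + "ajg" = "jhpbdajg"

jhpbdajg


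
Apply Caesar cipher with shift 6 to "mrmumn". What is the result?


Caesar cipher: shift "mrmumn" by 6
  'm' (pos 12) + 6 = pos 18 = 's'
  'r' (pos 17) + 6 = pos 23 = 'x'
  'm' (pos 12) + 6 = pos 18 = 's'
  'u' (pos 20) + 6 = pos 0 = 'a'
  'm' (pos 12) + 6 = pos 18 = 's'
  'n' (pos 13) + 6 = pos 19 = 't'
Result: sxsast

sxsast


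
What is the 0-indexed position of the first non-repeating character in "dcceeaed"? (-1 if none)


Input: dcceeaed
Character frequencies:
  'a': 1
  'c': 2
  'd': 2
  'e': 3
Scanning left to right for freq == 1:
  Position 0 ('d'): freq=2, skip
  Position 1 ('c'): freq=2, skip
  Position 2 ('c'): freq=2, skip
  Position 3 ('e'): freq=3, skip
  Position 4 ('e'): freq=3, skip
  Position 5 ('a'): unique! => answer = 5

5


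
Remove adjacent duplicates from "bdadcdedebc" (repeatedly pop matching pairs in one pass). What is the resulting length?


Input: bdadcdedebc
Stack-based adjacent duplicate removal:
  Read 'b': push. Stack: b
  Read 'd': push. Stack: bd
  Read 'a': push. Stack: bda
  Read 'd': push. Stack: bdad
  Read 'c': push. Stack: bdadc
  Read 'd': push. Stack: bdadcd
  Read 'e': push. Stack: bdadcde
  Read 'd': push. Stack: bdadcded
  Read 'e': push. Stack: bdadcdede
  Read 'b': push. Stack: bdadcdedeb
  Read 'c': push. Stack: bdadcdedebc
Final stack: "bdadcdedebc" (length 11)

11


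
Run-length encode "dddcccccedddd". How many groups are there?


Input: dddcccccedddd
Scanning for consecutive runs:
  Group 1: 'd' x 3 (positions 0-2)
  Group 2: 'c' x 5 (positions 3-7)
  Group 3: 'e' x 1 (positions 8-8)
  Group 4: 'd' x 4 (positions 9-12)
Total groups: 4

4


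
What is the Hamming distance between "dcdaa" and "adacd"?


Comparing "dcdaa" and "adacd" position by position:
  Position 0: 'd' vs 'a' => differ
  Position 1: 'c' vs 'd' => differ
  Position 2: 'd' vs 'a' => differ
  Position 3: 'a' vs 'c' => differ
  Position 4: 'a' vs 'd' => differ
Total differences (Hamming distance): 5

5


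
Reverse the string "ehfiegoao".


Input: ehfiegoao
Reading characters right to left:
  Position 8: 'o'
  Position 7: 'a'
  Position 6: 'o'
  Position 5: 'g'
  Position 4: 'e'
  Position 3: 'i'
  Position 2: 'f'
  Position 1: 'h'
  Position 0: 'e'
Reversed: oaogeifhe

oaogeifhe


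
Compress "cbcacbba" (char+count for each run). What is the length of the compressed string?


Input: cbcacbba
Runs:
  'c' x 1 => "c1"
  'b' x 1 => "b1"
  'c' x 1 => "c1"
  'a' x 1 => "a1"
  'c' x 1 => "c1"
  'b' x 2 => "b2"
  'a' x 1 => "a1"
Compressed: "c1b1c1a1c1b2a1"
Compressed length: 14

14


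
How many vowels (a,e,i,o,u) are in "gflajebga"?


Input: gflajebga
Checking each character:
  'g' at position 0: consonant
  'f' at position 1: consonant
  'l' at position 2: consonant
  'a' at position 3: vowel (running total: 1)
  'j' at position 4: consonant
  'e' at position 5: vowel (running total: 2)
  'b' at position 6: consonant
  'g' at position 7: consonant
  'a' at position 8: vowel (running total: 3)
Total vowels: 3

3


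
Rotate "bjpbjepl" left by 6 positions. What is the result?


Input: "bjpbjepl", rotate left by 6
First 6 characters: "bjpbje"
Remaining characters: "pl"
Concatenate remaining + first: "pl" + "bjpbje" = "plbjpbje"

plbjpbje


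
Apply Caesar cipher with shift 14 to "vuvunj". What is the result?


Caesar cipher: shift "vuvunj" by 14
  'v' (pos 21) + 14 = pos 9 = 'j'
  'u' (pos 20) + 14 = pos 8 = 'i'
  'v' (pos 21) + 14 = pos 9 = 'j'
  'u' (pos 20) + 14 = pos 8 = 'i'
  'n' (pos 13) + 14 = pos 1 = 'b'
  'j' (pos 9) + 14 = pos 23 = 'x'
Result: jijibx

jijibx


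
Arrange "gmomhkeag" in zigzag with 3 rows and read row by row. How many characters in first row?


Zigzag "gmomhkeag" into 3 rows:
Placing characters:
  'g' => row 0
  'm' => row 1
  'o' => row 2
  'm' => row 1
  'h' => row 0
  'k' => row 1
  'e' => row 2
  'a' => row 1
  'g' => row 0
Rows:
  Row 0: "ghg"
  Row 1: "mmka"
  Row 2: "oe"
First row length: 3

3


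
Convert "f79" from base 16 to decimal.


Input: "f79" in base 16
Positional expansion:
  Digit 'f' (value 15) x 16^2 = 3840
  Digit '7' (value 7) x 16^1 = 112
  Digit '9' (value 9) x 16^0 = 9
Sum = 3961

3961


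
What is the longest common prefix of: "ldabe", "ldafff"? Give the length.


Words: ldabe, ldafff
  Position 0: all 'l' => match
  Position 1: all 'd' => match
  Position 2: all 'a' => match
  Position 3: ('b', 'f') => mismatch, stop
LCP = "lda" (length 3)

3


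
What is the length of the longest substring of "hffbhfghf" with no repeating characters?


Input: "hffbhfghf"
Sliding window (track last position of each char):
  Position 0 ('h'): window [0,0] length 1 -- new best
  Position 1 ('f'): window [0,1] length 2 -- new best
  Position 2 ('f'): repeat (last at 1), move window start to 2
  Position 2 ('f'): window [2,2] length 1
  Position 3 ('b'): window [2,3] length 2
  Position 4 ('h'): window [2,4] length 3 -- new best
  Position 5 ('f'): repeat (last at 2), move window start to 3
  Position 5 ('f'): window [3,5] length 3
  Position 6 ('g'): window [3,6] length 4 -- new best
  Position 7 ('h'): repeat (last at 4), move window start to 5
  Position 7 ('h'): window [5,7] length 3
  Position 8 ('f'): repeat (last at 5), move window start to 6
  Position 8 ('f'): window [6,8] length 3
Longest substring with no repeats: "bhfg" with length 4

4


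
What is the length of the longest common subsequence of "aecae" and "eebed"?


LCS of "aecae" and "eebed"
DP table:
           e    e    b    e    d
      0    0    0    0    0    0
  a   0    0    0    0    0    0
  e   0    1    1    1    1    1
  c   0    1    1    1    1    1
  a   0    1    1    1    1    1
  e   0    1    2    2    2    2
LCS length = dp[5][5] = 2

2


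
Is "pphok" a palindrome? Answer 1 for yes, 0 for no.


Input: pphok
Reversed: kohpp
  Compare pos 0 ('p') with pos 4 ('k'): MISMATCH
  Compare pos 1 ('p') with pos 3 ('o'): MISMATCH
Result: not a palindrome

0


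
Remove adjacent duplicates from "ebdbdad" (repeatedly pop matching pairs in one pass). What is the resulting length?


Input: ebdbdad
Stack-based adjacent duplicate removal:
  Read 'e': push. Stack: e
  Read 'b': push. Stack: eb
  Read 'd': push. Stack: ebd
  Read 'b': push. Stack: ebdb
  Read 'd': push. Stack: ebdbd
  Read 'a': push. Stack: ebdbda
  Read 'd': push. Stack: ebdbdad
Final stack: "ebdbdad" (length 7)

7


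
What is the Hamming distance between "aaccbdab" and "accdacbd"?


Comparing "aaccbdab" and "accdacbd" position by position:
  Position 0: 'a' vs 'a' => same
  Position 1: 'a' vs 'c' => differ
  Position 2: 'c' vs 'c' => same
  Position 3: 'c' vs 'd' => differ
  Position 4: 'b' vs 'a' => differ
  Position 5: 'd' vs 'c' => differ
  Position 6: 'a' vs 'b' => differ
  Position 7: 'b' vs 'd' => differ
Total differences (Hamming distance): 6

6


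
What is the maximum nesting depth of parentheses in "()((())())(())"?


Input: "()((())())(())"
Tracking depth:
  Position 0 '(': depth becomes 1
  Position 1 ')': depth becomes 0
  Position 2 '(': depth becomes 1
  Position 3 '(': depth becomes 2
  Position 4 '(': depth becomes 3
  Position 5 ')': depth becomes 2
  Position 6 ')': depth becomes 1
  Position 7 '(': depth becomes 2
  Position 8 ')': depth becomes 1
  Position 9 ')': depth becomes 0
  Position 10 '(': depth becomes 1
  Position 11 '(': depth becomes 2
  Position 12 ')': depth becomes 1
  Position 13 ')': depth becomes 0
Maximum depth reached: 3

3


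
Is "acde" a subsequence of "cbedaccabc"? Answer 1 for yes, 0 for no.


Check if "acde" is a subsequence of "cbedaccabc"
Greedy scan:
  Position 0 ('c'): no match needed
  Position 1 ('b'): no match needed
  Position 2 ('e'): no match needed
  Position 3 ('d'): no match needed
  Position 4 ('a'): matches sub[0] = 'a'
  Position 5 ('c'): matches sub[1] = 'c'
  Position 6 ('c'): no match needed
  Position 7 ('a'): no match needed
  Position 8 ('b'): no match needed
  Position 9 ('c'): no match needed
Only matched 2/4 characters => not a subsequence

0


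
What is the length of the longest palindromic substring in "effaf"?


Input: "effaf"
Checking substrings for palindromes:
  [2:5] "faf" (len 3) => palindrome
  [1:3] "ff" (len 2) => palindrome
Longest palindromic substring: "faf" with length 3

3


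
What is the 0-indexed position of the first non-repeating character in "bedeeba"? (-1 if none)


Input: bedeeba
Character frequencies:
  'a': 1
  'b': 2
  'd': 1
  'e': 3
Scanning left to right for freq == 1:
  Position 0 ('b'): freq=2, skip
  Position 1 ('e'): freq=3, skip
  Position 2 ('d'): unique! => answer = 2

2


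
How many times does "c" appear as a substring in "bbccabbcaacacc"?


Searching for "c" in "bbccabbcaacacc"
Scanning each position:
  Position 0: "b" => no
  Position 1: "b" => no
  Position 2: "c" => MATCH
  Position 3: "c" => MATCH
  Position 4: "a" => no
  Position 5: "b" => no
  Position 6: "b" => no
  Position 7: "c" => MATCH
  Position 8: "a" => no
  Position 9: "a" => no
  Position 10: "c" => MATCH
  Position 11: "a" => no
  Position 12: "c" => MATCH
  Position 13: "c" => MATCH
Total occurrences: 6

6


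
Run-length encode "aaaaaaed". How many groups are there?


Input: aaaaaaed
Scanning for consecutive runs:
  Group 1: 'a' x 6 (positions 0-5)
  Group 2: 'e' x 1 (positions 6-6)
  Group 3: 'd' x 1 (positions 7-7)
Total groups: 3

3


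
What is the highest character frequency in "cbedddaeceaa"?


Input: cbedddaeceaa
Character counts:
  'a': 3
  'b': 1
  'c': 2
  'd': 3
  'e': 3
Maximum frequency: 3

3


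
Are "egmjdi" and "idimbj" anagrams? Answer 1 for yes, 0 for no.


Strings: "egmjdi", "idimbj"
Sorted first:  degijm
Sorted second: bdiijm
Differ at position 0: 'd' vs 'b' => not anagrams

0


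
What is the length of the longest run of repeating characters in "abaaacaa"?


Input: "abaaacaa"
Scanning for longest run:
  Position 1 ('b'): new char, reset run to 1
  Position 2 ('a'): new char, reset run to 1
  Position 3 ('a'): continues run of 'a', length=2
  Position 4 ('a'): continues run of 'a', length=3
  Position 5 ('c'): new char, reset run to 1
  Position 6 ('a'): new char, reset run to 1
  Position 7 ('a'): continues run of 'a', length=2
Longest run: 'a' with length 3

3


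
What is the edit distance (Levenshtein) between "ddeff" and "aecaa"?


Computing edit distance: "ddeff" -> "aecaa"
DP table:
           a    e    c    a    a
      0    1    2    3    4    5
  d   1    1    2    3    4    5
  d   2    2    2    3    4    5
  e   3    3    2    3    4    5
  f   4    4    3    3    4    5
  f   5    5    4    4    4    5
Edit distance = dp[5][5] = 5

5


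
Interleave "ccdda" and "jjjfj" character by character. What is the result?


Interleaving "ccdda" and "jjjfj":
  Position 0: 'c' from first, 'j' from second => "cj"
  Position 1: 'c' from first, 'j' from second => "cj"
  Position 2: 'd' from first, 'j' from second => "dj"
  Position 3: 'd' from first, 'f' from second => "df"
  Position 4: 'a' from first, 'j' from second => "aj"
Result: cjcjdjdfaj

cjcjdjdfaj


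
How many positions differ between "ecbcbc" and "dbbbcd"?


Comparing "ecbcbc" and "dbbbcd" position by position:
  Position 0: 'e' vs 'd' => DIFFER
  Position 1: 'c' vs 'b' => DIFFER
  Position 2: 'b' vs 'b' => same
  Position 3: 'c' vs 'b' => DIFFER
  Position 4: 'b' vs 'c' => DIFFER
  Position 5: 'c' vs 'd' => DIFFER
Positions that differ: 5

5


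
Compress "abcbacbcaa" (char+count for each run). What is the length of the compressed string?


Input: abcbacbcaa
Runs:
  'a' x 1 => "a1"
  'b' x 1 => "b1"
  'c' x 1 => "c1"
  'b' x 1 => "b1"
  'a' x 1 => "a1"
  'c' x 1 => "c1"
  'b' x 1 => "b1"
  'c' x 1 => "c1"
  'a' x 2 => "a2"
Compressed: "a1b1c1b1a1c1b1c1a2"
Compressed length: 18

18


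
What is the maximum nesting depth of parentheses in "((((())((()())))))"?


Input: "((((())((()())))))"
Tracking depth:
  Position 0 '(': depth becomes 1
  Position 1 '(': depth becomes 2
  Position 2 '(': depth becomes 3
  Position 3 '(': depth becomes 4
  Position 4 '(': depth becomes 5
  Position 5 ')': depth becomes 4
  Position 6 ')': depth becomes 3
  Position 7 '(': depth becomes 4
  Position 8 '(': depth becomes 5
  Position 9 '(': depth becomes 6
  Position 10 ')': depth becomes 5
  Position 11 '(': depth becomes 6
  Position 12 ')': depth becomes 5
  Position 13 ')': depth becomes 4
  Position 14 ')': depth becomes 3
  Position 15 ')': depth becomes 2
  Position 16 ')': depth becomes 1
  Position 17 ')': depth becomes 0
Maximum depth reached: 6

6


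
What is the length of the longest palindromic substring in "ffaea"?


Input: "ffaea"
Checking substrings for palindromes:
  [2:5] "aea" (len 3) => palindrome
  [0:2] "ff" (len 2) => palindrome
Longest palindromic substring: "aea" with length 3

3


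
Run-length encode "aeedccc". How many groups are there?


Input: aeedccc
Scanning for consecutive runs:
  Group 1: 'a' x 1 (positions 0-0)
  Group 2: 'e' x 2 (positions 1-2)
  Group 3: 'd' x 1 (positions 3-3)
  Group 4: 'c' x 3 (positions 4-6)
Total groups: 4

4


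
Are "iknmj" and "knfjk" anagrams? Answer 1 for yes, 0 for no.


Strings: "iknmj", "knfjk"
Sorted first:  ijkmn
Sorted second: fjkkn
Differ at position 0: 'i' vs 'f' => not anagrams

0


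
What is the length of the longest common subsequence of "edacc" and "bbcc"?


LCS of "edacc" and "bbcc"
DP table:
           b    b    c    c
      0    0    0    0    0
  e   0    0    0    0    0
  d   0    0    0    0    0
  a   0    0    0    0    0
  c   0    0    0    1    1
  c   0    0    0    1    2
LCS length = dp[5][4] = 2

2


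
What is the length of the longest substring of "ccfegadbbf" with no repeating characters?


Input: "ccfegadbbf"
Sliding window (track last position of each char):
  Position 0 ('c'): window [0,0] length 1 -- new best
  Position 1 ('c'): repeat (last at 0), move window start to 1
  Position 1 ('c'): window [1,1] length 1
  Position 2 ('f'): window [1,2] length 2 -- new best
  Position 3 ('e'): window [1,3] length 3 -- new best
  Position 4 ('g'): window [1,4] length 4 -- new best
  Position 5 ('a'): window [1,5] length 5 -- new best
  Position 6 ('d'): window [1,6] length 6 -- new best
  Position 7 ('b'): window [1,7] length 7 -- new best
  Position 8 ('b'): repeat (last at 7), move window start to 8
  Position 8 ('b'): window [8,8] length 1
  Position 9 ('f'): window [8,9] length 2
Longest substring with no repeats: "cfegadb" with length 7

7


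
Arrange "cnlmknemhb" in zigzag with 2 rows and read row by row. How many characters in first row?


Zigzag "cnlmknemhb" into 2 rows:
Placing characters:
  'c' => row 0
  'n' => row 1
  'l' => row 0
  'm' => row 1
  'k' => row 0
  'n' => row 1
  'e' => row 0
  'm' => row 1
  'h' => row 0
  'b' => row 1
Rows:
  Row 0: "clkeh"
  Row 1: "nmnmb"
First row length: 5

5


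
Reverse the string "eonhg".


Input: eonhg
Reading characters right to left:
  Position 4: 'g'
  Position 3: 'h'
  Position 2: 'n'
  Position 1: 'o'
  Position 0: 'e'
Reversed: ghnoe

ghnoe


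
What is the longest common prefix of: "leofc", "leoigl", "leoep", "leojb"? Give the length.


Words: leofc, leoigl, leoep, leojb
  Position 0: all 'l' => match
  Position 1: all 'e' => match
  Position 2: all 'o' => match
  Position 3: ('f', 'i', 'e', 'j') => mismatch, stop
LCP = "leo" (length 3)

3


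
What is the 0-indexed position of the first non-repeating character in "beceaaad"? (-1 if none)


Input: beceaaad
Character frequencies:
  'a': 3
  'b': 1
  'c': 1
  'd': 1
  'e': 2
Scanning left to right for freq == 1:
  Position 0 ('b'): unique! => answer = 0

0


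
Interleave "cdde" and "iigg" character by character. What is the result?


Interleaving "cdde" and "iigg":
  Position 0: 'c' from first, 'i' from second => "ci"
  Position 1: 'd' from first, 'i' from second => "di"
  Position 2: 'd' from first, 'g' from second => "dg"
  Position 3: 'e' from first, 'g' from second => "eg"
Result: cididgeg

cididgeg


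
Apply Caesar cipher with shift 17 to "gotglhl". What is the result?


Caesar cipher: shift "gotglhl" by 17
  'g' (pos 6) + 17 = pos 23 = 'x'
  'o' (pos 14) + 17 = pos 5 = 'f'
  't' (pos 19) + 17 = pos 10 = 'k'
  'g' (pos 6) + 17 = pos 23 = 'x'
  'l' (pos 11) + 17 = pos 2 = 'c'
  'h' (pos 7) + 17 = pos 24 = 'y'
  'l' (pos 11) + 17 = pos 2 = 'c'
Result: xfkxcyc

xfkxcyc


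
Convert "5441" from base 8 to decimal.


Input: "5441" in base 8
Positional expansion:
  Digit '5' (value 5) x 8^3 = 2560
  Digit '4' (value 4) x 8^2 = 256
  Digit '4' (value 4) x 8^1 = 32
  Digit '1' (value 1) x 8^0 = 1
Sum = 2849

2849


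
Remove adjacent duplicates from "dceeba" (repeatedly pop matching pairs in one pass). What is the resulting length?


Input: dceeba
Stack-based adjacent duplicate removal:
  Read 'd': push. Stack: d
  Read 'c': push. Stack: dc
  Read 'e': push. Stack: dce
  Read 'e': matches stack top 'e' => pop. Stack: dc
  Read 'b': push. Stack: dcb
  Read 'a': push. Stack: dcba
Final stack: "dcba" (length 4)

4


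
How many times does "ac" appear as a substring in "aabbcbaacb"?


Searching for "ac" in "aabbcbaacb"
Scanning each position:
  Position 0: "aa" => no
  Position 1: "ab" => no
  Position 2: "bb" => no
  Position 3: "bc" => no
  Position 4: "cb" => no
  Position 5: "ba" => no
  Position 6: "aa" => no
  Position 7: "ac" => MATCH
  Position 8: "cb" => no
Total occurrences: 1

1


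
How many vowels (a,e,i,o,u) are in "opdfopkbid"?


Input: opdfopkbid
Checking each character:
  'o' at position 0: vowel (running total: 1)
  'p' at position 1: consonant
  'd' at position 2: consonant
  'f' at position 3: consonant
  'o' at position 4: vowel (running total: 2)
  'p' at position 5: consonant
  'k' at position 6: consonant
  'b' at position 7: consonant
  'i' at position 8: vowel (running total: 3)
  'd' at position 9: consonant
Total vowels: 3

3


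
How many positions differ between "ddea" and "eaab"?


Comparing "ddea" and "eaab" position by position:
  Position 0: 'd' vs 'e' => DIFFER
  Position 1: 'd' vs 'a' => DIFFER
  Position 2: 'e' vs 'a' => DIFFER
  Position 3: 'a' vs 'b' => DIFFER
Positions that differ: 4

4


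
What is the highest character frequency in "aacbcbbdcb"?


Input: aacbcbbdcb
Character counts:
  'a': 2
  'b': 4
  'c': 3
  'd': 1
Maximum frequency: 4

4


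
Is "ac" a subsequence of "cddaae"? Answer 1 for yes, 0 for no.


Check if "ac" is a subsequence of "cddaae"
Greedy scan:
  Position 0 ('c'): no match needed
  Position 1 ('d'): no match needed
  Position 2 ('d'): no match needed
  Position 3 ('a'): matches sub[0] = 'a'
  Position 4 ('a'): no match needed
  Position 5 ('e'): no match needed
Only matched 1/2 characters => not a subsequence

0


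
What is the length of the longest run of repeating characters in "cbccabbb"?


Input: "cbccabbb"
Scanning for longest run:
  Position 1 ('b'): new char, reset run to 1
  Position 2 ('c'): new char, reset run to 1
  Position 3 ('c'): continues run of 'c', length=2
  Position 4 ('a'): new char, reset run to 1
  Position 5 ('b'): new char, reset run to 1
  Position 6 ('b'): continues run of 'b', length=2
  Position 7 ('b'): continues run of 'b', length=3
Longest run: 'b' with length 3

3


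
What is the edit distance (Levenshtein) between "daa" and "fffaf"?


Computing edit distance: "daa" -> "fffaf"
DP table:
           f    f    f    a    f
      0    1    2    3    4    5
  d   1    1    2    3    4    5
  a   2    2    2    3    3    4
  a   3    3    3    3    3    4
Edit distance = dp[3][5] = 4

4


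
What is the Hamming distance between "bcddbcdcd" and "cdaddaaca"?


Comparing "bcddbcdcd" and "cdaddaaca" position by position:
  Position 0: 'b' vs 'c' => differ
  Position 1: 'c' vs 'd' => differ
  Position 2: 'd' vs 'a' => differ
  Position 3: 'd' vs 'd' => same
  Position 4: 'b' vs 'd' => differ
  Position 5: 'c' vs 'a' => differ
  Position 6: 'd' vs 'a' => differ
  Position 7: 'c' vs 'c' => same
  Position 8: 'd' vs 'a' => differ
Total differences (Hamming distance): 7

7


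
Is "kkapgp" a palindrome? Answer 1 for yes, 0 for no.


Input: kkapgp
Reversed: pgpakk
  Compare pos 0 ('k') with pos 5 ('p'): MISMATCH
  Compare pos 1 ('k') with pos 4 ('g'): MISMATCH
  Compare pos 2 ('a') with pos 3 ('p'): MISMATCH
Result: not a palindrome

0


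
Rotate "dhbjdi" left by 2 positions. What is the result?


Input: "dhbjdi", rotate left by 2
First 2 characters: "dh"
Remaining characters: "bjdi"
Concatenate remaining + first: "bjdi" + "dh" = "bjdidh"

bjdidh


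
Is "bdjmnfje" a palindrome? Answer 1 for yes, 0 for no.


Input: bdjmnfje
Reversed: ejfnmjdb
  Compare pos 0 ('b') with pos 7 ('e'): MISMATCH
  Compare pos 1 ('d') with pos 6 ('j'): MISMATCH
  Compare pos 2 ('j') with pos 5 ('f'): MISMATCH
  Compare pos 3 ('m') with pos 4 ('n'): MISMATCH
Result: not a palindrome

0


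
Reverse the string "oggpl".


Input: oggpl
Reading characters right to left:
  Position 4: 'l'
  Position 3: 'p'
  Position 2: 'g'
  Position 1: 'g'
  Position 0: 'o'
Reversed: lpggo

lpggo


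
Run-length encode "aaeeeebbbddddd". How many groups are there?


Input: aaeeeebbbddddd
Scanning for consecutive runs:
  Group 1: 'a' x 2 (positions 0-1)
  Group 2: 'e' x 4 (positions 2-5)
  Group 3: 'b' x 3 (positions 6-8)
  Group 4: 'd' x 5 (positions 9-13)
Total groups: 4

4


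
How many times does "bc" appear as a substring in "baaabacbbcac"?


Searching for "bc" in "baaabacbbcac"
Scanning each position:
  Position 0: "ba" => no
  Position 1: "aa" => no
  Position 2: "aa" => no
  Position 3: "ab" => no
  Position 4: "ba" => no
  Position 5: "ac" => no
  Position 6: "cb" => no
  Position 7: "bb" => no
  Position 8: "bc" => MATCH
  Position 9: "ca" => no
  Position 10: "ac" => no
Total occurrences: 1

1


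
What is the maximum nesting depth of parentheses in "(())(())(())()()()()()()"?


Input: "(())(())(())()()()()()()"
Tracking depth:
  Position 0 '(': depth becomes 1
  Position 1 '(': depth becomes 2
  Position 2 ')': depth becomes 1
  Position 3 ')': depth becomes 0
  Position 4 '(': depth becomes 1
  Position 5 '(': depth becomes 2
  Position 6 ')': depth becomes 1
  Position 7 ')': depth becomes 0
  Position 8 '(': depth becomes 1
  Position 9 '(': depth becomes 2
  Position 10 ')': depth becomes 1
  Position 11 ')': depth becomes 0
  Position 12 '(': depth becomes 1
  Position 13 ')': depth becomes 0
  Position 14 '(': depth becomes 1
  Position 15 ')': depth becomes 0
  Position 16 '(': depth becomes 1
  Position 17 ')': depth becomes 0
  Position 18 '(': depth becomes 1
  Position 19 ')': depth becomes 0
  Position 20 '(': depth becomes 1
  Position 21 ')': depth becomes 0
  Position 22 '(': depth becomes 1
  Position 23 ')': depth becomes 0
Maximum depth reached: 2

2


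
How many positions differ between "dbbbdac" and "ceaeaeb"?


Comparing "dbbbdac" and "ceaeaeb" position by position:
  Position 0: 'd' vs 'c' => DIFFER
  Position 1: 'b' vs 'e' => DIFFER
  Position 2: 'b' vs 'a' => DIFFER
  Position 3: 'b' vs 'e' => DIFFER
  Position 4: 'd' vs 'a' => DIFFER
  Position 5: 'a' vs 'e' => DIFFER
  Position 6: 'c' vs 'b' => DIFFER
Positions that differ: 7

7


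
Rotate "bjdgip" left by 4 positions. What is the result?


Input: "bjdgip", rotate left by 4
First 4 characters: "bjdg"
Remaining characters: "ip"
Concatenate remaining + first: "ip" + "bjdg" = "ipbjdg"

ipbjdg


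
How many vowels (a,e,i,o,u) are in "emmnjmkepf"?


Input: emmnjmkepf
Checking each character:
  'e' at position 0: vowel (running total: 1)
  'm' at position 1: consonant
  'm' at position 2: consonant
  'n' at position 3: consonant
  'j' at position 4: consonant
  'm' at position 5: consonant
  'k' at position 6: consonant
  'e' at position 7: vowel (running total: 2)
  'p' at position 8: consonant
  'f' at position 9: consonant
Total vowels: 2

2


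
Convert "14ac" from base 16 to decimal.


Input: "14ac" in base 16
Positional expansion:
  Digit '1' (value 1) x 16^3 = 4096
  Digit '4' (value 4) x 16^2 = 1024
  Digit 'a' (value 10) x 16^1 = 160
  Digit 'c' (value 12) x 16^0 = 12
Sum = 5292

5292


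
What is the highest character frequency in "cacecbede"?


Input: cacecbede
Character counts:
  'a': 1
  'b': 1
  'c': 3
  'd': 1
  'e': 3
Maximum frequency: 3

3


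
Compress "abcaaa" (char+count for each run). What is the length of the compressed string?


Input: abcaaa
Runs:
  'a' x 1 => "a1"
  'b' x 1 => "b1"
  'c' x 1 => "c1"
  'a' x 3 => "a3"
Compressed: "a1b1c1a3"
Compressed length: 8

8


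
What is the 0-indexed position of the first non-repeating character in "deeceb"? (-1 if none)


Input: deeceb
Character frequencies:
  'b': 1
  'c': 1
  'd': 1
  'e': 3
Scanning left to right for freq == 1:
  Position 0 ('d'): unique! => answer = 0

0


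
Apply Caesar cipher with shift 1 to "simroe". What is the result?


Caesar cipher: shift "simroe" by 1
  's' (pos 18) + 1 = pos 19 = 't'
  'i' (pos 8) + 1 = pos 9 = 'j'
  'm' (pos 12) + 1 = pos 13 = 'n'
  'r' (pos 17) + 1 = pos 18 = 's'
  'o' (pos 14) + 1 = pos 15 = 'p'
  'e' (pos 4) + 1 = pos 5 = 'f'
Result: tjnspf

tjnspf


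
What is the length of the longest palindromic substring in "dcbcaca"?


Input: "dcbcaca"
Checking substrings for palindromes:
  [1:4] "cbc" (len 3) => palindrome
  [3:6] "cac" (len 3) => palindrome
  [4:7] "aca" (len 3) => palindrome
Longest palindromic substring: "cbc" with length 3

3


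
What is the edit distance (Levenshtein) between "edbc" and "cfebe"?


Computing edit distance: "edbc" -> "cfebe"
DP table:
           c    f    e    b    e
      0    1    2    3    4    5
  e   1    1    2    2    3    4
  d   2    2    2    3    3    4
  b   3    3    3    3    3    4
  c   4    3    4    4    4    4
Edit distance = dp[4][5] = 4

4


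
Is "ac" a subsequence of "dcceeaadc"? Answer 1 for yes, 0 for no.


Check if "ac" is a subsequence of "dcceeaadc"
Greedy scan:
  Position 0 ('d'): no match needed
  Position 1 ('c'): no match needed
  Position 2 ('c'): no match needed
  Position 3 ('e'): no match needed
  Position 4 ('e'): no match needed
  Position 5 ('a'): matches sub[0] = 'a'
  Position 6 ('a'): no match needed
  Position 7 ('d'): no match needed
  Position 8 ('c'): matches sub[1] = 'c'
All 2 characters matched => is a subsequence

1


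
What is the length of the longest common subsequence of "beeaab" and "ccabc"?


LCS of "beeaab" and "ccabc"
DP table:
           c    c    a    b    c
      0    0    0    0    0    0
  b   0    0    0    0    1    1
  e   0    0    0    0    1    1
  e   0    0    0    0    1    1
  a   0    0    0    1    1    1
  a   0    0    0    1    1    1
  b   0    0    0    1    2    2
LCS length = dp[6][5] = 2

2
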